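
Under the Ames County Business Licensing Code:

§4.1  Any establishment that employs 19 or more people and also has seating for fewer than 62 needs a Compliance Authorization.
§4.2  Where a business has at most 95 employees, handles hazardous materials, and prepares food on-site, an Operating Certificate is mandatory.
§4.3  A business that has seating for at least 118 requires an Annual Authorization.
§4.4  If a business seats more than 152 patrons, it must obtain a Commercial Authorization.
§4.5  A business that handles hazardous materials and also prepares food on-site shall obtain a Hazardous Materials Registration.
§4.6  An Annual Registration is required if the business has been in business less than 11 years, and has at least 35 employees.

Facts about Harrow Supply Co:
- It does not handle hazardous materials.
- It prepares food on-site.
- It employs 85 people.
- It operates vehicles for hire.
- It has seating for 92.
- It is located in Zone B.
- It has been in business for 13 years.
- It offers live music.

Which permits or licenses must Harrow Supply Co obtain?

None

§4.1 employees 85 ≥ 19; seating 92 ≥ 62 → Compliance Authorization not required.
§4.2 employees 85 ≤ 95; does not handle hazardous materials; prepares food on-site → Operating Certificate not required.
§4.3 seating 92 < 118 → Annual Authorization not required.
§4.4 seating 92 ≤ 152 → Commercial Authorization not required.
§4.5 does not handle hazardous materials; prepares food on-site → Hazardous Materials Registration not required.
§4.6 years in business 13 ≥ 11; employees 85 ≥ 35 → Annual Registration not required.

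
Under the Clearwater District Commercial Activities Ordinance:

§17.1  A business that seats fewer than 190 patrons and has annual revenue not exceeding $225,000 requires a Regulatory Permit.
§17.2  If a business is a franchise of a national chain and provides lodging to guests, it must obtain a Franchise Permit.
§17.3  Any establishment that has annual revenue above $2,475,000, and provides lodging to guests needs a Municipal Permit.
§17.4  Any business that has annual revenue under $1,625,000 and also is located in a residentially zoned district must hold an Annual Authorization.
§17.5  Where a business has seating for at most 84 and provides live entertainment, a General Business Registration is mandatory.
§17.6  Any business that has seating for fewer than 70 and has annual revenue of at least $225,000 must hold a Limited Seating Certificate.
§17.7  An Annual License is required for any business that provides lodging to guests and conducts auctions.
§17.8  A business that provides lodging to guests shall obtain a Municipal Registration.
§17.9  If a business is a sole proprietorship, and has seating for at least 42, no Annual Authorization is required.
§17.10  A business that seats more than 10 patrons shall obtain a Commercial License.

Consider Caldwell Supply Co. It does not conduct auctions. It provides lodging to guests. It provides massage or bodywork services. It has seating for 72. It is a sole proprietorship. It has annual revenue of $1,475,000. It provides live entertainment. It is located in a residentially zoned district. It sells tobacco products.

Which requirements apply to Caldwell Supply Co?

§17.1 seating 72 < 190; revenue $1,475,000 > $225,000 → Regulatory Permit not required.
§17.2 is a sole proprietorship (not: is a franchise of a national chain); provides lodging to guests → Franchise Permit not required.
§17.3 revenue $1,475,000 ≤ $2,475,000; provides lodging to guests → Municipal Permit not required.
§17.4 revenue $1,475,000 < $1,625,000; is located in a residentially zoned district → Annual Authorization required.
§17.5 seating 72 ≤ 84; provides live entertainment → General Business Registration required.
§17.6 seating 72 ≥ 70; revenue $1,475,000 ≥ $225,000 → Limited Seating Certificate not required.
§17.7 provides lodging to guests; does not conduct auctions → Annual License not required.
§17.8 provides lodging to guests → Municipal Registration required.
§17.9 is a sole proprietorship; seating 72 ≥ 42 → exempt from Annual Authorization.
§17.10 seating 72 > 10 → Commercial License required.

Commercial License, General Business Registration, Municipal Registration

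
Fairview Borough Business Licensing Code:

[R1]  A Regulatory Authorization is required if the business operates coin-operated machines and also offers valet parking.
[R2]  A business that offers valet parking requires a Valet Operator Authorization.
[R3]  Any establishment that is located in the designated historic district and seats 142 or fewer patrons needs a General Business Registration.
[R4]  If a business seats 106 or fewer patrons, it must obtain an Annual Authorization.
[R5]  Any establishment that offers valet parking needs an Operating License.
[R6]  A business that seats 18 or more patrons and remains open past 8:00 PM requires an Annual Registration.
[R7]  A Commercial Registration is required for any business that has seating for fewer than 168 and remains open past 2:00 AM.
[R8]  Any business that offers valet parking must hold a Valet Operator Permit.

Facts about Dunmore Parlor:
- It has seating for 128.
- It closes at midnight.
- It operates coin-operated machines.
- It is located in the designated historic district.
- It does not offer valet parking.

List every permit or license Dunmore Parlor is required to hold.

Annual Registration, General Business Registration

[R1] operates coin-operated machines; does not offer valet parking → Regulatory Authorization not required.
[R2] does not offer valet parking → Valet Operator Authorization not required.
[R3] is located in the designated historic district; seating 128 ≤ 142 → General Business Registration required.
[R4] seating 128 > 106 → Annual Authorization not required.
[R5] does not offer valet parking → Operating License not required.
[R6] seating 128 ≥ 18; closes midnight, after 8:00 PM → Annual Registration required.
[R7] seating 128 < 168; closes midnight, at/before 2:00 AM → Commercial Registration not required.
[R8] does not offer valet parking → Valet Operator Permit not required.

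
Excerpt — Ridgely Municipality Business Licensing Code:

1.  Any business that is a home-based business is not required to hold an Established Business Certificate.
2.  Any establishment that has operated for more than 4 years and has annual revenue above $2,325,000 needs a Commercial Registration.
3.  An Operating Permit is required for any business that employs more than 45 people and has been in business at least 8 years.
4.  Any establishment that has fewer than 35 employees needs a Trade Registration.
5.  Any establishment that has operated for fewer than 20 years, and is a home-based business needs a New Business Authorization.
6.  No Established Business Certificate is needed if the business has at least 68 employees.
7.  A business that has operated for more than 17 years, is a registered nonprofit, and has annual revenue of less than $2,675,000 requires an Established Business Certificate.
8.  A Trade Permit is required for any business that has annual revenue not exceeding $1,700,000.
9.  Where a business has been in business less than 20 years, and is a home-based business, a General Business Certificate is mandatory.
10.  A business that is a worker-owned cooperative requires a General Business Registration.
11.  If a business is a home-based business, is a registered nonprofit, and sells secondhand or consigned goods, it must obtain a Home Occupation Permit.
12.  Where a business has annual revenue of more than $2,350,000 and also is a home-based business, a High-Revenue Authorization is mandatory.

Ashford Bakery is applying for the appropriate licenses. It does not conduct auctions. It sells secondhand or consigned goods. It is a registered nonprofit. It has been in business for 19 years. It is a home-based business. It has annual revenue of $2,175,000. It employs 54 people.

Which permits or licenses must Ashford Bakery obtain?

General Business Certificate, Home Occupation Permit, New Business Authorization, Operating Permit

1. is a home-based business → exempt from Established Business Certificate.
2. years in business 19 > 4; revenue $2,175,000 ≤ $2,325,000 → Commercial Registration not required.
3. employees 54 > 45; years in business 19 ≥ 8 → Operating Permit required.
4. employees 54 ≥ 35 → Trade Registration not required.
5. years in business 19 < 20; is a home-based business → New Business Authorization required.
6. employees 54 < 68 → Established Business Certificate exemption does not apply.
7. years in business 19 > 17; is a registered nonprofit; revenue $2,175,000 < $2,675,000 → Established Business Certificate required.
8. revenue $2,175,000 > $1,700,000 → Trade Permit not required.
9. years in business 19 < 20; is a home-based business → General Business Certificate required.
10. is a registered nonprofit (not: is a worker-owned cooperative) → General Business Registration not required.
11. is a home-based business; is a registered nonprofit; sells secondhand or consigned goods → Home Occupation Permit required.
12. revenue $2,175,000 ≤ $2,350,000; is a home-based business → High-Revenue Authorization not required.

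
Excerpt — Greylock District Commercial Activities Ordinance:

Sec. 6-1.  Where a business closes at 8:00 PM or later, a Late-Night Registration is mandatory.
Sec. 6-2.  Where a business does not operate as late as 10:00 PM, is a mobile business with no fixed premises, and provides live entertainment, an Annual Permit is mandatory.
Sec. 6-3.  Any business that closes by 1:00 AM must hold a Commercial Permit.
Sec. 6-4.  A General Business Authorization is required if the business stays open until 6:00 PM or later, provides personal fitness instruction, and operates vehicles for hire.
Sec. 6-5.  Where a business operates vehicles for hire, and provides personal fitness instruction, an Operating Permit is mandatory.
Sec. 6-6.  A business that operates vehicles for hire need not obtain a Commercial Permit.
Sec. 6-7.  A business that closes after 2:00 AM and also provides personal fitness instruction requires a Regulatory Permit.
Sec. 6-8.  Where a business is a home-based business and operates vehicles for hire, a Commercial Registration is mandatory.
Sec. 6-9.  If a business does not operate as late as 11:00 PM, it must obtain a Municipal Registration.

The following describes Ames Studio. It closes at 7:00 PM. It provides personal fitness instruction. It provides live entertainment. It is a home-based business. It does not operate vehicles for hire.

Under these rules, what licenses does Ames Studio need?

Sec. 6-1. closes 7:00 PM, at/before 8:00 PM → Late-Night Registration not required.
Sec. 6-2. closes 7:00 PM, at/before 10:00 PM; is a home-based business (not: is a mobile business with no fixed premises); provides live entertainment → Annual Permit not required.
Sec. 6-3. closes 7:00 PM, at/before 1:00 AM → Commercial Permit required.
Sec. 6-4. closes 7:00 PM, after 6:00 PM; provides personal fitness instruction; does not operate vehicles for hire → General Business Authorization not required.
Sec. 6-5. does not operate vehicles for hire; provides personal fitness instruction → Operating Permit not required.
Sec. 6-6. does not operate vehicles for hire → Commercial Permit exemption does not apply.
Sec. 6-7. closes 7:00 PM, at/before 2:00 AM; provides personal fitness instruction → Regulatory Permit not required.
Sec. 6-8. is a home-based business; does not operate vehicles for hire → Commercial Registration not required.
Sec. 6-9. closes 7:00 PM, at/before 11:00 PM → Municipal Registration required.

Commercial Permit, Municipal Registration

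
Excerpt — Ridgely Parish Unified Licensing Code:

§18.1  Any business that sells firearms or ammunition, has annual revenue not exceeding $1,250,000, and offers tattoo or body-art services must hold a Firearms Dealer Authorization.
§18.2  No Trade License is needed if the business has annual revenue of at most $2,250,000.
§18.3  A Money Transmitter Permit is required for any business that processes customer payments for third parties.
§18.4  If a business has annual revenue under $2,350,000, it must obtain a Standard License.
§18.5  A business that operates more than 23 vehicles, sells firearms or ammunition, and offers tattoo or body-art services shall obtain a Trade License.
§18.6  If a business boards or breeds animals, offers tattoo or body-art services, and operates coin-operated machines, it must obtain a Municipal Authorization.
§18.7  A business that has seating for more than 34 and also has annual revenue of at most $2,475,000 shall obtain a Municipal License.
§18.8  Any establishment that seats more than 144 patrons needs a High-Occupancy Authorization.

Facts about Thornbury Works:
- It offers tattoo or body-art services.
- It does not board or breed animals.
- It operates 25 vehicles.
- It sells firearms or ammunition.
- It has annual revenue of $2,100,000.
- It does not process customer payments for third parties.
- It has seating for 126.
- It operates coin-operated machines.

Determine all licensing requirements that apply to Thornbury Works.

§18.1 sells firearms or ammunition; revenue $2,100,000 > $1,250,000; offers tattoo or body-art services → Firearms Dealer Authorization not required.
§18.2 revenue $2,100,000 ≤ $2,250,000 → exempt from Trade License.
§18.3 does not process customer payments for third parties → Money Transmitter Permit not required.
§18.4 revenue $2,100,000 < $2,350,000 → Standard License required.
§18.5 vehicles 25 > 23; sells firearms or ammunition; offers tattoo or body-art services → Trade License required.
§18.6 does not board or breed animals; offers tattoo or body-art services; operates coin-operated machines → Municipal Authorization not required.
§18.7 seating 126 > 34; revenue $2,100,000 ≤ $2,475,000 → Municipal License required.
§18.8 seating 126 ≤ 144 → High-Occupancy Authorization not required.

Municipal License, Standard License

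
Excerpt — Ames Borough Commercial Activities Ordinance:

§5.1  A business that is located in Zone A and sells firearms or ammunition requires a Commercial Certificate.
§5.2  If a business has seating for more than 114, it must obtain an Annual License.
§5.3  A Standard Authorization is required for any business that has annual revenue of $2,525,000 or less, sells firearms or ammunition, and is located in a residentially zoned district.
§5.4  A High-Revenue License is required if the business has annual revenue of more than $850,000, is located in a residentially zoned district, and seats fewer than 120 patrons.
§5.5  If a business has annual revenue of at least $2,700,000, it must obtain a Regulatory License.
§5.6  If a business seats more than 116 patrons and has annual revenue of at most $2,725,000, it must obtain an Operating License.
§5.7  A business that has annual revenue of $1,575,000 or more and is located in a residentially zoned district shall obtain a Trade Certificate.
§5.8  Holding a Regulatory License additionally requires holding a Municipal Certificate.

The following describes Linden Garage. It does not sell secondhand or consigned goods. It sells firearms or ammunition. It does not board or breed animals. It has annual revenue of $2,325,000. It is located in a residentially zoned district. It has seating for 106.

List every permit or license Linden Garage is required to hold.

High-Revenue License, Standard Authorization, Trade Certificate

§5.1 is located in a residentially zoned district (not: is located in Zone A); sells firearms or ammunition → Commercial Certificate not required.
§5.2 seating 106 ≤ 114 → Annual License not required.
§5.3 revenue $2,325,000 ≤ $2,525,000; sells firearms or ammunition; is located in a residentially zoned district → Standard Authorization required.
§5.4 revenue $2,325,000 > $850,000; is located in a residentially zoned district; seating 106 < 120 → High-Revenue License required.
§5.5 revenue $2,325,000 < $2,700,000 → Regulatory License not required.
§5.6 seating 106 ≤ 116; revenue $2,325,000 ≤ $2,725,000 → Operating License not required.
§5.7 revenue $2,325,000 ≥ $1,575,000; is located in a residentially zoned district → Trade Certificate required.
§5.8 Regulatory License is not required → no effect.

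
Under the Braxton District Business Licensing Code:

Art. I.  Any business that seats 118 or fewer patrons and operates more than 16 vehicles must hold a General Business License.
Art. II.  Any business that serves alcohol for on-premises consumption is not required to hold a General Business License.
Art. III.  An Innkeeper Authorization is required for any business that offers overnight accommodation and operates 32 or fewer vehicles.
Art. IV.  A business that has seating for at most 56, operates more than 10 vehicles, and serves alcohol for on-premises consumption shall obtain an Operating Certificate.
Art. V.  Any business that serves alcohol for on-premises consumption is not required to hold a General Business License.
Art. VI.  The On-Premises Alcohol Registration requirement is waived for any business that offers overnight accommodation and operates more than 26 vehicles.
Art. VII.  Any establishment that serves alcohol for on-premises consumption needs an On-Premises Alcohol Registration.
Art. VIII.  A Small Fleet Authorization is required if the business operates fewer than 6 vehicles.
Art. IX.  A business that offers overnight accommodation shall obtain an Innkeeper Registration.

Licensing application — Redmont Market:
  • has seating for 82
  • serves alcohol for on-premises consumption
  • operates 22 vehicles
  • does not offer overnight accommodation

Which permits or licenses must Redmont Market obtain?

On-Premises Alcohol Registration

Art. I. seating 82 ≤ 118; vehicles 22 > 16 → General Business License required.
Art. II. serves alcohol for on-premises consumption → exempt from General Business License.
Art. III. does not offer overnight accommodation; vehicles 22 ≤ 32 → Innkeeper Authorization not required.
Art. IV. seating 82 > 56; vehicles 22 > 10; serves alcohol for on-premises consumption → Operating Certificate not required.
Art. V. serves alcohol for on-premises consumption → exempt from General Business License.
Art. VI. does not offer overnight accommodation; vehicles 22 ≤ 26 → On-Premises Alcohol Registration exemption does not apply.
Art. VII. serves alcohol for on-premises consumption → On-Premises Alcohol Registration required.
Art. VIII. vehicles 22 ≥ 6 → Small Fleet Authorization not required.
Art. IX. does not offer overnight accommodation → Innkeeper Registration not required.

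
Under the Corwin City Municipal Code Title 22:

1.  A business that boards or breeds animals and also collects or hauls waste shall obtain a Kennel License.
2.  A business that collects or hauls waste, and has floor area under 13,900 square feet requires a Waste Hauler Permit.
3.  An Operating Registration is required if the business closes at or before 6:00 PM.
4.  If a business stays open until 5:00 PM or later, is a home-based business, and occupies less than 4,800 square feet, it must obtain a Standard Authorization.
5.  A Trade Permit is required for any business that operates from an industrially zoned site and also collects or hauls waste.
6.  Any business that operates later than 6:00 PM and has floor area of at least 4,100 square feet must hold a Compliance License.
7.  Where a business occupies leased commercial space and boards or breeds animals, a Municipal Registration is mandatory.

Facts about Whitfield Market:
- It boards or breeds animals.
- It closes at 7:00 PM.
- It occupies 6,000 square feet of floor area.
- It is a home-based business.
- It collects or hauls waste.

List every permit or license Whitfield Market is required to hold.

Compliance License, Kennel License, Waste Hauler Permit

1. boards or breeds animals; collects or hauls waste → Kennel License required.
2. collects or hauls waste; floor area 6,000 square feet < 13,900 square feet → Waste Hauler Permit required.
3. closes 7:00 PM, after 6:00 PM → Operating Registration not required.
4. closes 7:00 PM, after 5:00 PM; is a home-based business; floor area 6,000 square feet ≥ 4,800 square feet → Standard Authorization not required.
5. is a home-based business (not: operates from an industrially zoned site); collects or hauls waste → Trade Permit not required.
6. closes 7:00 PM, after 6:00 PM; floor area 6,000 square feet ≥ 4,100 square feet → Compliance License required.
7. is a home-based business (not: occupies leased commercial space); boards or breeds animals → Municipal Registration not required.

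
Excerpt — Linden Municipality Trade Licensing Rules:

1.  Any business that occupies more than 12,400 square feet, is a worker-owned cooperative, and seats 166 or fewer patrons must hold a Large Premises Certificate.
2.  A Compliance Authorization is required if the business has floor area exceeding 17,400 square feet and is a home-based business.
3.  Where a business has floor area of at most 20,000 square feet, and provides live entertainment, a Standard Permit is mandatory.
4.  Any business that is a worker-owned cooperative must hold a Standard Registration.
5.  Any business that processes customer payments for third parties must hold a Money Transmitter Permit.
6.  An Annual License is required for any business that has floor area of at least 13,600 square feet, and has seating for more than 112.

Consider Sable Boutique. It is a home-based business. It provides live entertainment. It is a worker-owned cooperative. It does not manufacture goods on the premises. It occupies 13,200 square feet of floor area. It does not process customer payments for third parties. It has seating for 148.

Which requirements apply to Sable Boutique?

Large Premises Certificate, Standard Permit, Standard Registration

1. floor area 13,200 square feet > 12,400 square feet; is a worker-owned cooperative; seating 148 ≤ 166 → Large Premises Certificate required.
2. floor area 13,200 square feet ≤ 17,400 square feet; is a home-based business → Compliance Authorization not required.
3. floor area 13,200 square feet ≤ 20,000 square feet; provides live entertainment → Standard Permit required.
4. is a worker-owned cooperative → Standard Registration required.
5. does not process customer payments for third parties → Money Transmitter Permit not required.
6. floor area 13,200 square feet < 13,600 square feet; seating 148 > 112 → Annual License not required.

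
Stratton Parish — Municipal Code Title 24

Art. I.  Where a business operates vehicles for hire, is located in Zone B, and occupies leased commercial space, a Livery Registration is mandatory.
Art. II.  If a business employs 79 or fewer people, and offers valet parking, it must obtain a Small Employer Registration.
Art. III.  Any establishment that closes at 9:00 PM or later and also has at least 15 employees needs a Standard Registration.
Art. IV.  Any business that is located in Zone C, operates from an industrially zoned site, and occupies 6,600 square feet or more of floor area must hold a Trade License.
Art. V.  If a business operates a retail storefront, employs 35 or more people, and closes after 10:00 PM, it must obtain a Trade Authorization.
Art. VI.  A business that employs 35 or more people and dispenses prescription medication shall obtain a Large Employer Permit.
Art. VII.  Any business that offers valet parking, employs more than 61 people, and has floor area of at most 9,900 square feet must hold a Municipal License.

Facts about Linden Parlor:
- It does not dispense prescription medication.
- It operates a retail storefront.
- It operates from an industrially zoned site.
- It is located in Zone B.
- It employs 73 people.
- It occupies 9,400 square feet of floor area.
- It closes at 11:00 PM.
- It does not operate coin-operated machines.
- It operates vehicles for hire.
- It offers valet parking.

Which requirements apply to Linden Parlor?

Art. I. operates vehicles for hire; is located in Zone B; operates from an industrially zoned site (not: occupies leased commercial space) → Livery Registration not required.
Art. II. employees 73 ≤ 79; offers valet parking → Small Employer Registration required.
Art. III. closes 11:00 PM, after 9:00 PM; employees 73 ≥ 15 → Standard Registration required.
Art. IV. is located in Zone B (not: is located in Zone C); operates from an industrially zoned site; floor area 9,400 square feet ≥ 6,600 square feet → Trade License not required.
Art. V. operates a retail storefront; employees 73 ≥ 35; closes 11:00 PM, after 10:00 PM → Trade Authorization required.
Art. VI. employees 73 ≥ 35; does not dispense prescription medication → Large Employer Permit not required.
Art. VII. offers valet parking; employees 73 > 61; floor area 9,400 square feet ≤ 9,900 square feet → Municipal License required.

Municipal License, Small Employer Registration, Standard Registration, Trade Authorization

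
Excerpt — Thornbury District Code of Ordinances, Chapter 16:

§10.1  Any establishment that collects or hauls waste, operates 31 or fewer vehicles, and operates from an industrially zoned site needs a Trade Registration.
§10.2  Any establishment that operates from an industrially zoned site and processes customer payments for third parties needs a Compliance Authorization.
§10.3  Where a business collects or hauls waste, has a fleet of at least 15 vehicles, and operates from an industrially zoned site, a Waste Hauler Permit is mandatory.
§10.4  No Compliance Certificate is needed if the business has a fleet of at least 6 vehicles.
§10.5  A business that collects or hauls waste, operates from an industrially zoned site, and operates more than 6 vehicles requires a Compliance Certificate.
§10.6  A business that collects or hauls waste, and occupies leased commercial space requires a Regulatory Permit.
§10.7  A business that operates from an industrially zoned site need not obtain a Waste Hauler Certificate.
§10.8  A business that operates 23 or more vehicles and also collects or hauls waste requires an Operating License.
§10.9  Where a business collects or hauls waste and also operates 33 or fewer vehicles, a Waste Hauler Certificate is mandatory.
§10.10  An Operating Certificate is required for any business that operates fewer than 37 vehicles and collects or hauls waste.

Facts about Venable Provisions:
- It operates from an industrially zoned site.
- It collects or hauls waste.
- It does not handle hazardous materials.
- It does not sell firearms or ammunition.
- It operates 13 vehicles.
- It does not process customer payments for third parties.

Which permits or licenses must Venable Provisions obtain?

§10.1 collects or hauls waste; vehicles 13 ≤ 31; operates from an industrially zoned site → Trade Registration required.
§10.2 operates from an industrially zoned site; does not process customer payments for third parties → Compliance Authorization not required.
§10.3 collects or hauls waste; vehicles 13 < 15; operates from an industrially zoned site → Waste Hauler Permit not required.
§10.4 vehicles 13 ≥ 6 → exempt from Compliance Certificate.
§10.5 collects or hauls waste; operates from an industrially zoned site; vehicles 13 > 6 → Compliance Certificate required.
§10.6 collects or hauls waste; operates from an industrially zoned site (not: occupies leased commercial space) → Regulatory Permit not required.
§10.7 operates from an industrially zoned site → exempt from Waste Hauler Certificate.
§10.8 vehicles 13 < 23; collects or hauls waste → Operating License not required.
§10.9 collects or hauls waste; vehicles 13 ≤ 33 → Waste Hauler Certificate required.
§10.10 vehicles 13 < 37; collects or hauls waste → Operating Certificate required.

Operating Certificate, Trade Registration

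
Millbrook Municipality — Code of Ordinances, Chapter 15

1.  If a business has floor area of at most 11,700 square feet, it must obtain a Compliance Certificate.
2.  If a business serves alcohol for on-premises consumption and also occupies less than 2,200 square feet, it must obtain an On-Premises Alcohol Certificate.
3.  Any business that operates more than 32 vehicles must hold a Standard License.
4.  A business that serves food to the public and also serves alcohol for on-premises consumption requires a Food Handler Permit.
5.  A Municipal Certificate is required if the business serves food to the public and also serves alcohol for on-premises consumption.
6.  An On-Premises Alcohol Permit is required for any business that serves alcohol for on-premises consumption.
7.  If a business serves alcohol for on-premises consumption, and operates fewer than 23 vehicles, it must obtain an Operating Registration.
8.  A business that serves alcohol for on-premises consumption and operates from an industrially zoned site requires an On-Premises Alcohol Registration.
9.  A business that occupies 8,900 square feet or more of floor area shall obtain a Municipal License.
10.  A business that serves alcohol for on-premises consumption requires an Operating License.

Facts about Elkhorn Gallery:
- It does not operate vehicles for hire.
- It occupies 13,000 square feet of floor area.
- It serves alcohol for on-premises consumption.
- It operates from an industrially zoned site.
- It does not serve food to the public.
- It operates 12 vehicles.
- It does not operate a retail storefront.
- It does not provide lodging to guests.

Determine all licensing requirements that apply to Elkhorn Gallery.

Municipal License, On-Premises Alcohol Permit, On-Premises Alcohol Registration, Operating License, Operating Registration

1. floor area 13,000 square feet > 11,700 square feet → Compliance Certificate not required.
2. serves alcohol for on-premises consumption; floor area 13,000 square feet ≥ 2,200 square feet → On-Premises Alcohol Certificate not required.
3. vehicles 12 ≤ 32 → Standard License not required.
4. does not serve food to the public; serves alcohol for on-premises consumption → Food Handler Permit not required.
5. does not serve food to the public; serves alcohol for on-premises consumption → Municipal Certificate not required.
6. serves alcohol for on-premises consumption → On-Premises Alcohol Permit required.
7. serves alcohol for on-premises consumption; vehicles 12 < 23 → Operating Registration required.
8. serves alcohol for on-premises consumption; operates from an industrially zoned site → On-Premises Alcohol Registration required.
9. floor area 13,000 square feet ≥ 8,900 square feet → Municipal License required.
10. serves alcohol for on-premises consumption → Operating License required.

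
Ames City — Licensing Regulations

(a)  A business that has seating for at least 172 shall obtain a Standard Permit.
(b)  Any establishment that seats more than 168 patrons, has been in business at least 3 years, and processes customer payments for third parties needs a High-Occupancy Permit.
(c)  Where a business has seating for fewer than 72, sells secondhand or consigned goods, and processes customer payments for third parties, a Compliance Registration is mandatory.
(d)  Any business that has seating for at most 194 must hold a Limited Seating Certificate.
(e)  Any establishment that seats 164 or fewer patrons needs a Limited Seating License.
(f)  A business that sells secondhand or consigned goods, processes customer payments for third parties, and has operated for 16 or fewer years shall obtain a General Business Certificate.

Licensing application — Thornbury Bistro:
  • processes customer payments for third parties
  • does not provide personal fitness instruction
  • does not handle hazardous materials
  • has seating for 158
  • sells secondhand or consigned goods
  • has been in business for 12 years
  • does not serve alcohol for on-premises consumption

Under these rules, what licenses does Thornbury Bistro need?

General Business Certificate, Limited Seating Certificate, Limited Seating License

(a) seating 158 < 172 → Standard Permit not required.
(b) seating 158 ≤ 168; years in business 12 ≥ 3; processes customer payments for third parties → High-Occupancy Permit not required.
(c) seating 158 ≥ 72; sells secondhand or consigned goods; processes customer payments for third parties → Compliance Registration not required.
(d) seating 158 ≤ 194 → Limited Seating Certificate required.
(e) seating 158 ≤ 164 → Limited Seating License required.
(f) sells secondhand or consigned goods; processes customer payments for third parties; years in business 12 ≤ 16 → General Business Certificate required.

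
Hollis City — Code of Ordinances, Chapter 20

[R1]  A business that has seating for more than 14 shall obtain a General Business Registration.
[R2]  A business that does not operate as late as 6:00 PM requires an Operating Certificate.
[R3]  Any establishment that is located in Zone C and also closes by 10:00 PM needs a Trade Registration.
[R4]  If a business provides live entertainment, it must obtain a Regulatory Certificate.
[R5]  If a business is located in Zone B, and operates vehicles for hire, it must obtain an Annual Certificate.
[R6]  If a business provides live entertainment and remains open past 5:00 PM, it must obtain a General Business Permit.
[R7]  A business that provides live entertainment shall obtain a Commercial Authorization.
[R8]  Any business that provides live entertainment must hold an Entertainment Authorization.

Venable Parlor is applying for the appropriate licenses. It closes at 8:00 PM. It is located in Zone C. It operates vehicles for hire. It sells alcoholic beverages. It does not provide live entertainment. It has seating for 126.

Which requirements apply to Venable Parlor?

General Business Registration, Trade Registration

[R1] seating 126 > 14 → General Business Registration required.
[R2] closes 8:00 PM, after 6:00 PM → Operating Certificate not required.
[R3] is located in Zone C; closes 8:00 PM, at/before 10:00 PM → Trade Registration required.
[R4] does not provide live entertainment → Regulatory Certificate not required.
[R5] is located in Zone C (not: is located in Zone B); operates vehicles for hire → Annual Certificate not required.
[R6] does not provide live entertainment; closes 8:00 PM, after 5:00 PM → General Business Permit not required.
[R7] does not provide live entertainment → Commercial Authorization not required.
[R8] does not provide live entertainment → Entertainment Authorization not required.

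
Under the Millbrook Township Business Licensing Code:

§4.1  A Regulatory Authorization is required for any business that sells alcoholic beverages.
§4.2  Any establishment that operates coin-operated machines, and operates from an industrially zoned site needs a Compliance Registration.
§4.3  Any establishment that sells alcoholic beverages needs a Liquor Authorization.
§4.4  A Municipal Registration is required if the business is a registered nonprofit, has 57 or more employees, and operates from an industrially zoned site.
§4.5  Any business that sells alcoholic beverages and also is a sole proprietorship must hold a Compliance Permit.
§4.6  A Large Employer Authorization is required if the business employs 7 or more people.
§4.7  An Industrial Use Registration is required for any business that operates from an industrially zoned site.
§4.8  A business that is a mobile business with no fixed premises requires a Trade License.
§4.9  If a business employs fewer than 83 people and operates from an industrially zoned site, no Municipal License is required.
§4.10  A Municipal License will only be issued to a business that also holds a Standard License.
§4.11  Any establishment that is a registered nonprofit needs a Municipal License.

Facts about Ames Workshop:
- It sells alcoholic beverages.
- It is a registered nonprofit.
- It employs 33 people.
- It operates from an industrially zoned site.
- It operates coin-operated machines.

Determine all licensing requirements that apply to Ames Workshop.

§4.1 sells alcoholic beverages → Regulatory Authorization required.
§4.2 operates coin-operated machines; operates from an industrially zoned site → Compliance Registration required.
§4.3 sells alcoholic beverages → Liquor Authorization required.
§4.4 is a registered nonprofit; employees 33 < 57; operates from an industrially zoned site → Municipal Registration not required.
§4.5 sells alcoholic beverages; is a registered nonprofit (not: is a sole proprietorship) → Compliance Permit not required.
§4.6 employees 33 ≥ 7 → Large Employer Authorization required.
§4.7 operates from an industrially zoned site → Industrial Use Registration required.
§4.8 operates from an industrially zoned site (not: is a mobile business with no fixed premises) → Trade License not required.
§4.9 employees 33 < 83; operates from an industrially zoned site → exempt from Municipal License.
§4.10 Municipal License is not required → no effect.
§4.11 is a registered nonprofit → Municipal License required.

Compliance Registration, Industrial Use Registration, Large Employer Authorization, Liquor Authorization, Regulatory Authorization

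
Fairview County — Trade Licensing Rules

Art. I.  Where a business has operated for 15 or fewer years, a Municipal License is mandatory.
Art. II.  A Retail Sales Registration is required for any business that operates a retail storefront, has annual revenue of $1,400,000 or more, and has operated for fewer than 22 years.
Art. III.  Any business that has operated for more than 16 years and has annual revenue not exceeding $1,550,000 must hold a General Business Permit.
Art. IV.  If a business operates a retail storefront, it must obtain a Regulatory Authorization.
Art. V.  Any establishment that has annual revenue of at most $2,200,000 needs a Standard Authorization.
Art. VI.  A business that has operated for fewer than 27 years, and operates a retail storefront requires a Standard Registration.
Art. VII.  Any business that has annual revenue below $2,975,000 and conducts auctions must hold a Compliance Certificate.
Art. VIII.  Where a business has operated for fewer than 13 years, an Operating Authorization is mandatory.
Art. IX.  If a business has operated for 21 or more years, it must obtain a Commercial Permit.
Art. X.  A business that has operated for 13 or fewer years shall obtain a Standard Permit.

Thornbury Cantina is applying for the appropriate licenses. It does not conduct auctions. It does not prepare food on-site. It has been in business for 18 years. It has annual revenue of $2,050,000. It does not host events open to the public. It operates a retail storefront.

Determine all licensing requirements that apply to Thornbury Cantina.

Regulatory Authorization, Retail Sales Registration, Standard Authorization, Standard Registration

Art. I. years in business 18 > 15 → Municipal License not required.
Art. II. operates a retail storefront; revenue $2,050,000 ≥ $1,400,000; years in business 18 < 22 → Retail Sales Registration required.
Art. III. years in business 18 > 16; revenue $2,050,000 > $1,550,000 → General Business Permit not required.
Art. IV. operates a retail storefront → Regulatory Authorization required.
Art. V. revenue $2,050,000 ≤ $2,200,000 → Standard Authorization required.
Art. VI. years in business 18 < 27; operates a retail storefront → Standard Registration required.
Art. VII. revenue $2,050,000 < $2,975,000; does not conduct auctions → Compliance Certificate not required.
Art. VIII. years in business 18 ≥ 13 → Operating Authorization not required.
Art. IX. years in business 18 < 21 → Commercial Permit not required.
Art. X. years in business 18 > 13 → Standard Permit not required.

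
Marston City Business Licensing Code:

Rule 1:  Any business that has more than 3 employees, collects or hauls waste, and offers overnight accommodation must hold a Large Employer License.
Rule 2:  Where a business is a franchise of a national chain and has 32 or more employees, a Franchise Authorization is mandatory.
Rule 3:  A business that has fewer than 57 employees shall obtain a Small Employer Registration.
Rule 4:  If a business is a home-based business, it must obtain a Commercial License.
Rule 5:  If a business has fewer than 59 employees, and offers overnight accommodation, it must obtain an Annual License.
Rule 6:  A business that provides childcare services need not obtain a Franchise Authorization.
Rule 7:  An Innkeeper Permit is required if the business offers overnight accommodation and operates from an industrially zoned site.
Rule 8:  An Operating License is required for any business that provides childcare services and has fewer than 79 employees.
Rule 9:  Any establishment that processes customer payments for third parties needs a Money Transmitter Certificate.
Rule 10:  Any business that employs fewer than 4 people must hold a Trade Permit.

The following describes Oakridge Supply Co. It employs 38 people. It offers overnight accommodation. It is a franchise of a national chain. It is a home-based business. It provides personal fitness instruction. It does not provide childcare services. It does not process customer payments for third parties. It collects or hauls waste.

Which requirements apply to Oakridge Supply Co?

Annual License, Commercial License, Franchise Authorization, Large Employer License, Small Employer Registration

Rule 1: employees 38 > 3; collects or hauls waste; offers overnight accommodation → Large Employer License required.
Rule 2: is a franchise of a national chain; employees 38 ≥ 32 → Franchise Authorization required.
Rule 3: employees 38 < 57 → Small Employer Registration required.
Rule 4: is a home-based business → Commercial License required.
Rule 5: employees 38 < 59; offers overnight accommodation → Annual License required.
Rule 6: does not provide childcare services → Franchise Authorization exemption does not apply.
Rule 7: offers overnight accommodation; is a home-based business (not: operates from an industrially zoned site) → Innkeeper Permit not required.
Rule 8: does not provide childcare services; employees 38 < 79 → Operating License not required.
Rule 9: does not process customer payments for third parties → Money Transmitter Certificate not required.
Rule 10: employees 38 ≥ 4 → Trade Permit not required.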